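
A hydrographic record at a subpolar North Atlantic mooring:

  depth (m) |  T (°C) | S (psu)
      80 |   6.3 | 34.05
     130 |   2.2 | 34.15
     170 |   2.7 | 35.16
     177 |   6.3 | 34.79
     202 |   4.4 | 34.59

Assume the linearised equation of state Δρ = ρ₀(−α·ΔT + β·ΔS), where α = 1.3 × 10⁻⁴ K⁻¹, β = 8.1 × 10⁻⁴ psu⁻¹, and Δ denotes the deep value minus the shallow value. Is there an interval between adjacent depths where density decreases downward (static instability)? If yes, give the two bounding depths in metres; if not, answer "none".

Evaluate Δρ/ρ₀ = −αΔT + βΔS across each adjacent pair:
  80–130 m: −αΔT+βΔS = −(1.3 × 10⁻⁴)(-4.1)+(8.1 × 10⁻⁴)(+0.10) = 6.1 × 10⁻⁴ → stable
  130–170 m: −αΔT+βΔS = −(1.3 × 10⁻⁴)(+0.5)+(8.1 × 10⁻⁴)(+1.01) = 7.5 × 10⁻⁴ → stable
  170–177 m: −αΔT+βΔS = −(1.3 × 10⁻⁴)(+3.6)+(8.1 × 10⁻⁴)(-0.37) = -7.7 × 10⁻⁴ → UNSTABLE
  177–202 m: −αΔT+βΔS = −(1.3 × 10⁻⁴)(-1.9)+(8.1 × 10⁻⁴)(-0.20) = 8.5 × 10⁻⁵ → stable
The 170–177 m interval has Δρ < 0: lighter water underlies denser water.

170–177 m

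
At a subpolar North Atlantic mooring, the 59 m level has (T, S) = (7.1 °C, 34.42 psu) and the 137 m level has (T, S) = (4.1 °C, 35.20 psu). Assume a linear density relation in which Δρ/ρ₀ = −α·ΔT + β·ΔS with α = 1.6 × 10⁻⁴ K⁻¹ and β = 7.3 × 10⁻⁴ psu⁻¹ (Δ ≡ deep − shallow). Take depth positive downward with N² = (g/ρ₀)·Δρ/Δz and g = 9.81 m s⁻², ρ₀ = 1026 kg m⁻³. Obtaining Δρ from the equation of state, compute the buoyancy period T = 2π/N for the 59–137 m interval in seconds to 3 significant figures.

547 s

ΔT = -3.0 K, ΔS = +0.78 psu (deep − shallow).
Δρ/ρ₀ = −αΔT + βΔS = 4.80 × 10⁻⁴ + 5.694 × 10⁻⁴ = 1.0494 × 10⁻³, so Δρ ≈ 1.077 kg m⁻³.
N² = (g/ρ₀)·Δρ/Δz = g·(Δρ/ρ₀)/Δz = 9.81 × 1.0494 × 10⁻³ / 78 = 1.3198 × 10⁻⁴ s⁻².
N = √(1.3198 × 10⁻⁴) = 0.011488 rad s⁻¹ → T = 2π/N = 546.93 s ≈ 547 s.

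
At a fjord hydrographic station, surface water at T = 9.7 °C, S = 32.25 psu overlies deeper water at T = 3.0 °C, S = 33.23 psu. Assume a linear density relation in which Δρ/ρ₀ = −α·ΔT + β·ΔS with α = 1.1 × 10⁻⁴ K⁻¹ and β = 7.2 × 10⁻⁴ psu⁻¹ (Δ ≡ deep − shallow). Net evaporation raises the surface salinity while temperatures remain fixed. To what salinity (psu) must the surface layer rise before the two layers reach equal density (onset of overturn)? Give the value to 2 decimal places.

Neutral buoyancy requires −α(T_deep − T_surf) + β(S_deep − S_surf′) = 0.
S_surf′ = S_deep − (α/β)·ΔT = 33.23 − (1.1 × 10⁻⁴/7.2 × 10⁻⁴)·(-6.7) = 34.2536 psu.
Increase required: 34.2536 − 32.25 = 2.0036 psu.

34.25 psu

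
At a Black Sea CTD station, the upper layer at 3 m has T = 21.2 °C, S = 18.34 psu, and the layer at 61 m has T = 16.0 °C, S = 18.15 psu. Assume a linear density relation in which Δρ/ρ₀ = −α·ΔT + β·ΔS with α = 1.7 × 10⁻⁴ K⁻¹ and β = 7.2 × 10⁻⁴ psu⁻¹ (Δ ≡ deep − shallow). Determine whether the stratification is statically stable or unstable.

ΔT = 16.0 − 21.2 = -5.2 K and ΔS = 18.15 − 18.34 = -0.19 psu (deep − shallow).
−αΔT = 8.84 × 10⁻⁴; βΔS = -1.368 × 10⁻⁴; sum Δρ/ρ₀ = 7.472 × 10⁻⁴.
Δρ/ρ₀ > 0, so Δρ > 0: deeper water is denser → statically stable.

stable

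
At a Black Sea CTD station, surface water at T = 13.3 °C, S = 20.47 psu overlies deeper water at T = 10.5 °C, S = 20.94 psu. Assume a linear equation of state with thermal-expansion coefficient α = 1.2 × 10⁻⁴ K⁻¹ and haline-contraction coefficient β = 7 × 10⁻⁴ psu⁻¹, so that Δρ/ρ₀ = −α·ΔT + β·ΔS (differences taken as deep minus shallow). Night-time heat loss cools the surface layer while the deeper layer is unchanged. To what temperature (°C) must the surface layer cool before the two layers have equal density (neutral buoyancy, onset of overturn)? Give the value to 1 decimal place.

Neutral buoyancy requires Δρ = 0, i.e. −α(T_deep − T_surf′) + β(S_deep − S_surf) = 0.
T_surf′ = T_deep − (β/α)·ΔS = 10.5 − (7 × 10⁻⁴/1.2 × 10⁻⁴)·(+0.47) = 7.758 °C.
Cooling required: 13.3 − (7.758) = 5.542 °C.

7.8 °C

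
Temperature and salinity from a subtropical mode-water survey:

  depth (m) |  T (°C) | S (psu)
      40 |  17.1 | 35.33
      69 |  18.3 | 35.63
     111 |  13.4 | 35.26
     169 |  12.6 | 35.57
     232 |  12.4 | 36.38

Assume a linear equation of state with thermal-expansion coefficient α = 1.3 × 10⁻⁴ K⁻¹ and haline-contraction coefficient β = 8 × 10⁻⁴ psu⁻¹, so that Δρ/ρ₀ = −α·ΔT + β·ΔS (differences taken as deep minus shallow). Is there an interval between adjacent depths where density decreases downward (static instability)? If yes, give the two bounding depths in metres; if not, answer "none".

none

Evaluate Δρ/ρ₀ = −αΔT + βΔS across each adjacent pair:
  40–69 m: −αΔT+βΔS = −(1.3 × 10⁻⁴)(+1.2)+(8 × 10⁻⁴)(+0.30) = 8.4 × 10⁻⁵ → stable
  69–111 m: −αΔT+βΔS = −(1.3 × 10⁻⁴)(-4.9)+(8 × 10⁻⁴)(-0.37) = 3.4 × 10⁻⁴ → stable
  111–169 m: −αΔT+βΔS = −(1.3 × 10⁻⁴)(-0.8)+(8 × 10⁻⁴)(+0.31) = 3.5 × 10⁻⁴ → stable
  169–232 m: −αΔT+βΔS = −(1.3 × 10⁻⁴)(-0.2)+(8 × 10⁻⁴)(+0.81) = 6.7 × 10⁻⁴ → stable
Every interval has Δρ > 0: the column is stably stratified throughout.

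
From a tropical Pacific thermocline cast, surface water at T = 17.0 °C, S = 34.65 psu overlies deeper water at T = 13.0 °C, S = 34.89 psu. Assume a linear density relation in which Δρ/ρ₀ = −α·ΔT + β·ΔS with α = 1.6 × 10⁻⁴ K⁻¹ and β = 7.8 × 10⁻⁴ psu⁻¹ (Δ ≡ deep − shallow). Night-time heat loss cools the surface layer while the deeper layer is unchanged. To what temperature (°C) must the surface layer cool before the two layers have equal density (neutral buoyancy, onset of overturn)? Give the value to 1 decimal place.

11.8 °C

Neutral buoyancy requires Δρ = 0, i.e. −α(T_deep − T_surf′) + β(S_deep − S_surf) = 0.
T_surf′ = T_deep − (β/α)·ΔS = 13.0 − (7.8 × 10⁻⁴/1.6 × 10⁻⁴)·(+0.24) = 11.830 °C.
Cooling required: 17.0 − (11.830) = 5.170 °C.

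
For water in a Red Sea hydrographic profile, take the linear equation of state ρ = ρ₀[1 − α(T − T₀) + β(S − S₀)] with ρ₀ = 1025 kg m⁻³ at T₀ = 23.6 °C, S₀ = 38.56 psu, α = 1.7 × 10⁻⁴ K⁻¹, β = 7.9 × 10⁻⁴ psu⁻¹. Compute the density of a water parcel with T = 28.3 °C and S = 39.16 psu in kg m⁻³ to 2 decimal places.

1024.67 kg m⁻³

T − T₀ = +4.7 K, S − S₀ = +0.60 psu.
Bracket = 1 − α·(+4.7) + β·(+0.60) = 1 + (-3.25 × 10⁻⁴) = 0.9996750.
ρ = 1025 × 0.9996750 = 1024.67 kg m⁻³.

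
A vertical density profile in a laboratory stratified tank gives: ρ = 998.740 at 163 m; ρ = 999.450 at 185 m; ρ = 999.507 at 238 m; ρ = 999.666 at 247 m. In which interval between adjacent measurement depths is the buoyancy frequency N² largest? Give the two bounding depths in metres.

163–185 m

Compute the density gradient over each adjacent pair:
  163–185 m: Δρ/Δz = 0.710/22 = 0.032 kg m⁻⁴
  185–238 m: Δρ/Δz = 0.057/53 = 1.1 × 10⁻³ kg m⁻⁴
  238–247 m: Δρ/Δz = 0.159/9 = 0.018 kg m⁻⁴
The largest gradient is in the 163–185 m interval — the pycnocline.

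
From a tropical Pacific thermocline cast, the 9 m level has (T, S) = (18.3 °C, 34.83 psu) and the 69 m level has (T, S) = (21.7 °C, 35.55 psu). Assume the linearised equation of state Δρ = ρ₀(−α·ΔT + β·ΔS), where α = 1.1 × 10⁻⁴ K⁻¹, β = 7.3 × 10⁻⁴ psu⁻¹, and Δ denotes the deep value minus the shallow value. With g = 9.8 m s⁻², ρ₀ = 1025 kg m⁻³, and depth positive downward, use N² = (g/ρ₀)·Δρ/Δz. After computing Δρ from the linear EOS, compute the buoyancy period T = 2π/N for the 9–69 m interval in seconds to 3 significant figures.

1.26 × 10³ s

ΔT = +3.4 K, ΔS = +0.72 psu (deep − shallow).
Δρ/ρ₀ = −αΔT + βΔS = -3.74 × 10⁻⁴ + 5.256 × 10⁻⁴ = 1.516 × 10⁻⁴, so Δρ ≈ 0.1554 kg m⁻³.
N² = (g/ρ₀)·Δρ/Δz = g·(Δρ/ρ₀)/Δz = 9.8 × 1.516 × 10⁻⁴ / 60 = 2.4761 × 10⁻⁵ s⁻².
N = √(2.4761 × 10⁻⁵) = 4.9760 × 10⁻³ rad s⁻¹ → T = 2π/N = 1.2627 × 10³ s ≈ 1.26 × 10³ s.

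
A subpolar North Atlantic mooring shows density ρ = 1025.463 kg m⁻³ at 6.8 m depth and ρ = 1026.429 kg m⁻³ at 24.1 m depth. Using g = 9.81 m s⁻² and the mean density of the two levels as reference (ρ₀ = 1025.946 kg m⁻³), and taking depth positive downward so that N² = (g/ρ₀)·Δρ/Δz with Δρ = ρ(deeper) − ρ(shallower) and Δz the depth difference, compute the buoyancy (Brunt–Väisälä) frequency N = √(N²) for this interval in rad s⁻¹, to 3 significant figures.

Δρ = 1026.429 − 1025.463 = 0.966 kg m⁻³ over Δz = 24.1 − 6.8 = 17.3 m.
N² = (9.81/1025.946) × (0.966/17.3) = 5.3392 × 10⁻⁴ s⁻².
N = √(5.3392 × 10⁻⁴) = 0.023107 rad s⁻¹ ≈ 0.0231 rad s⁻¹.

0.0231 rad s⁻¹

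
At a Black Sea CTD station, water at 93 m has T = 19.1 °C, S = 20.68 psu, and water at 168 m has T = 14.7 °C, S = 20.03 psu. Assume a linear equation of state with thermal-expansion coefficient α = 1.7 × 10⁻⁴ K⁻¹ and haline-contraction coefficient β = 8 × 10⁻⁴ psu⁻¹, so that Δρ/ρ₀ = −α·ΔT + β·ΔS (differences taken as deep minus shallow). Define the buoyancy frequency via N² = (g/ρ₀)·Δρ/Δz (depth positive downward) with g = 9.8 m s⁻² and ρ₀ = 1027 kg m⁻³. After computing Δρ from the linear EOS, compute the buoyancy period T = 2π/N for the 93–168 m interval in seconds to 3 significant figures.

1.15 × 10³ s

ΔT = -4.4 K, ΔS = -0.65 psu (deep − shallow).
Δρ/ρ₀ = −αΔT + βΔS = 7.48 × 10⁻⁴ − 5.20 × 10⁻⁴ = 2.28 × 10⁻⁴, so Δρ ≈ 0.2342 kg m⁻³.
N² = (g/ρ₀)·Δρ/Δz = g·(Δρ/ρ₀)/Δz = 9.8 × 2.28 × 10⁻⁴ / 75 = 2.9792 × 10⁻⁵ s⁻².
N = √(2.9792 × 10⁻⁵) = 5.4582 × 10⁻³ rad s⁻¹ → T = 2π/N = 1.1511 × 10³ s ≈ 1.15 × 10³ s.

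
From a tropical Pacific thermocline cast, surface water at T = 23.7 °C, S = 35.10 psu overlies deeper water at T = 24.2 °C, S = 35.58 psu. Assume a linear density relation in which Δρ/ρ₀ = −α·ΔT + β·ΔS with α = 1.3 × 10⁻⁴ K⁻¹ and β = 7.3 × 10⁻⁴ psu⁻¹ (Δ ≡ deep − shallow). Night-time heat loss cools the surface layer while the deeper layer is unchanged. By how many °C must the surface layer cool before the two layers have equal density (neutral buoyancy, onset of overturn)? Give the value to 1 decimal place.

Neutral buoyancy requires Δρ = 0, i.e. −α(T_deep − T_surf′) + β(S_deep − S_surf) = 0.
T_surf′ = T_deep − (β/α)·ΔS = 24.2 − (7.3 × 10⁻⁴/1.3 × 10⁻⁴)·(+0.48) = 21.505 °C.
Cooling required: 23.7 − (21.505) = 2.195 °C.

2.2 °C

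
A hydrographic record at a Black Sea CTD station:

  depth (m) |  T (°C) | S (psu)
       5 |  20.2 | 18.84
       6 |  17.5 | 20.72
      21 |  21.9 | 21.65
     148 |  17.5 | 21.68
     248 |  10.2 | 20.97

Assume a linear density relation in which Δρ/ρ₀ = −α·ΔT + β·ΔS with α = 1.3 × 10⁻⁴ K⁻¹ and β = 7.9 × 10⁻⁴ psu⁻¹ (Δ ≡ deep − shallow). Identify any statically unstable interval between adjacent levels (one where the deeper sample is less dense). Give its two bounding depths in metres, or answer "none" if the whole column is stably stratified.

Evaluate Δρ/ρ₀ = −αΔT + βΔS across each adjacent pair:
  5–6 m: −αΔT+βΔS = −(1.3 × 10⁻⁴)(-2.7)+(7.9 × 10⁻⁴)(+1.88) = 1.8 × 10⁻³ → stable
  6–21 m: −αΔT+βΔS = −(1.3 × 10⁻⁴)(+4.4)+(7.9 × 10⁻⁴)(+0.93) = 1.6 × 10⁻⁴ → stable
  21–148 m: −αΔT+βΔS = −(1.3 × 10⁻⁴)(-4.4)+(7.9 × 10⁻⁴)(+0.03) = 6.0 × 10⁻⁴ → stable
  148–248 m: −αΔT+βΔS = −(1.3 × 10⁻⁴)(-7.3)+(7.9 × 10⁻⁴)(-0.71) = 3.9 × 10⁻⁴ → stable
Every interval has Δρ > 0: the column is stably stratified throughout.

none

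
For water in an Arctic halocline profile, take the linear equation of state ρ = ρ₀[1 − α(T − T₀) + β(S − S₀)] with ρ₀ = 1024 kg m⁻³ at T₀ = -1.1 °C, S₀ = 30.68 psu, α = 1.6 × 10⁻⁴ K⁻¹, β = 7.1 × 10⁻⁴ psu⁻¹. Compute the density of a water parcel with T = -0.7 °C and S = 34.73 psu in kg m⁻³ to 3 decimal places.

1026.879 kg m⁻³

T − T₀ = +0.4 K, S − S₀ = +4.05 psu.
Bracket = 1 − α·(+0.4) + β·(+4.05) = 1 + (2.8115 × 10⁻³) = 1.0028115.
ρ = 1024 × 1.0028115 = 1026.879 kg m⁻³.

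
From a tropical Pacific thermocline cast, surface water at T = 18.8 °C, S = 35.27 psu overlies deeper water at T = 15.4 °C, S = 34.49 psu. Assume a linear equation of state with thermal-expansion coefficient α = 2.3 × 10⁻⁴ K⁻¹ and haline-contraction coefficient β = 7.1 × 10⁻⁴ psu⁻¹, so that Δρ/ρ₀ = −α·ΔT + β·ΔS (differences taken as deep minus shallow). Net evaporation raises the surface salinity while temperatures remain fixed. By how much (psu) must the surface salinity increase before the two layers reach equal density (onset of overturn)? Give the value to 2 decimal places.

0.32 psu

Neutral buoyancy requires −α(T_deep − T_surf) + β(S_deep − S_surf′) = 0.
S_surf′ = S_deep − (α/β)·ΔT = 34.49 − (2.3 × 10⁻⁴/7.1 × 10⁻⁴)·(-3.4) = 35.5914 psu.
Increase required: 35.5914 − 35.27 = 0.3214 psu.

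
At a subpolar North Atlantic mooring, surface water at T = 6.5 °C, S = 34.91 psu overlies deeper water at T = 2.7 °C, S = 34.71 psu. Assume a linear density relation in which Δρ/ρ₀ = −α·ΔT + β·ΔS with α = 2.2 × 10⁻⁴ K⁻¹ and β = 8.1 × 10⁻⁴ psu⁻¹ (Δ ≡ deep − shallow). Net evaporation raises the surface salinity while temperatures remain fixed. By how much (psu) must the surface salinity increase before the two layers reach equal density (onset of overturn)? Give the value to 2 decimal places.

Neutral buoyancy requires −α(T_deep − T_surf) + β(S_deep − S_surf′) = 0.
S_surf′ = S_deep − (α/β)·ΔT = 34.71 − (2.2 × 10⁻⁴/8.1 × 10⁻⁴)·(-3.8) = 35.7421 psu.
Increase required: 35.7421 − 34.91 = 0.8321 psu.

0.83 psu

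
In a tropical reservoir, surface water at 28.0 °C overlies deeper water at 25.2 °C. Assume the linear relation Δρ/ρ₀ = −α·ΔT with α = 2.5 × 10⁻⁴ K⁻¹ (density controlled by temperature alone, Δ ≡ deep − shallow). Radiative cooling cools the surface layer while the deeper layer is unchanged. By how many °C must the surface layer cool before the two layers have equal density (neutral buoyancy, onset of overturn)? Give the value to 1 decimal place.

With temperature the only control, equal density requires T_surf′ = T_deep.
T_surf′ = 25.2 °C.
Cooling required: 28.0 − 25.2 = 2.8 °C.

2.8 °C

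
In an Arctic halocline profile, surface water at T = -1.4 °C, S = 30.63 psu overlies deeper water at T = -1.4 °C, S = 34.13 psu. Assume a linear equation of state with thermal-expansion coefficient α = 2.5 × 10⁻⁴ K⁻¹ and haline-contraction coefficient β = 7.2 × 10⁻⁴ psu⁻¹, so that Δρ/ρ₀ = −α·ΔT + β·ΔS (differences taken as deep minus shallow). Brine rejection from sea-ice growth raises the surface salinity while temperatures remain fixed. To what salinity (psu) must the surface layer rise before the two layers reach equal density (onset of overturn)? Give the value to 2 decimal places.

Neutral buoyancy requires −α(T_deep − T_surf) + β(S_deep − S_surf′) = 0.
S_surf′ = S_deep − (α/β)·ΔT = 34.13 − (2.5 × 10⁻⁴/7.2 × 10⁻⁴)·(+0.0) = 34.1300 psu.
Increase required: 34.1300 − 30.63 = 3.5000 psu.

34.13 psu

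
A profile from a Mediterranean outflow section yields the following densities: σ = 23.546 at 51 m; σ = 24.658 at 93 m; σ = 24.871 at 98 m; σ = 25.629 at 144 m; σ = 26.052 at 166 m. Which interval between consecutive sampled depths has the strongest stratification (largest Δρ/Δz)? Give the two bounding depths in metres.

Compute the density gradient over each adjacent pair:
  51–93 m: Δρ/Δz = 1.112/42 = 0.026 kg m⁻⁴
  93–98 m: Δρ/Δz = 0.213/5 = 0.043 kg m⁻⁴
  98–144 m: Δρ/Δz = 0.758/46 = 0.016 kg m⁻⁴
  144–166 m: Δρ/Δz = 0.423/22 = 0.019 kg m⁻⁴
The largest gradient is in the 93–98 m interval — the pycnocline.

93–98 m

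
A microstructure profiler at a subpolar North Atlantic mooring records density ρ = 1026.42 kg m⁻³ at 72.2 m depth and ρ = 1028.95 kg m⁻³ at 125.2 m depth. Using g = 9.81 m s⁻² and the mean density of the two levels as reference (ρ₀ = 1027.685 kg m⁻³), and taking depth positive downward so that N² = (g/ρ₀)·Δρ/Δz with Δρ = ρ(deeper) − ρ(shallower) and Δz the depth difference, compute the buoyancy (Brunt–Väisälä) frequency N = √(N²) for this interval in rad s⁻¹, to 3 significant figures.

Δρ = 1028.95 − 1026.42 = 2.53 kg m⁻³ over Δz = 125.2 − 72.2 = 53 m.
N² = (9.81/1027.685) × (2.53/53) = 4.5567 × 10⁻⁴ s⁻².
N = √(4.5567 × 10⁻⁴) = 0.021346 rad s⁻¹ ≈ 0.0213 rad s⁻¹.

0.0213 rad s⁻¹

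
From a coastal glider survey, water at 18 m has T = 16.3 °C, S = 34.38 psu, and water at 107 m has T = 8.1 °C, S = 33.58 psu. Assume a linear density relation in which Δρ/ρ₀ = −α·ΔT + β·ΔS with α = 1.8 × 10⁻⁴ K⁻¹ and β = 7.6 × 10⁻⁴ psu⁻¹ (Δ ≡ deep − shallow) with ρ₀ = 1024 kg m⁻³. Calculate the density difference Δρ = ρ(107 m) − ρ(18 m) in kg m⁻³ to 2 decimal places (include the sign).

ΔT = -8.2 K, ΔS = -0.80 psu (deep − shallow).
Δρ/ρ₀ = −(1.8 × 10⁻⁴)(-8.2) + (7.6 × 10⁻⁴)(-0.80) = 8.68 × 10⁻⁴.
Δρ = 1024 × (8.68 × 10⁻⁴) = +0.89 kg m⁻³.
Positive Δρ: denser below, stable.

+0.89 kg m⁻³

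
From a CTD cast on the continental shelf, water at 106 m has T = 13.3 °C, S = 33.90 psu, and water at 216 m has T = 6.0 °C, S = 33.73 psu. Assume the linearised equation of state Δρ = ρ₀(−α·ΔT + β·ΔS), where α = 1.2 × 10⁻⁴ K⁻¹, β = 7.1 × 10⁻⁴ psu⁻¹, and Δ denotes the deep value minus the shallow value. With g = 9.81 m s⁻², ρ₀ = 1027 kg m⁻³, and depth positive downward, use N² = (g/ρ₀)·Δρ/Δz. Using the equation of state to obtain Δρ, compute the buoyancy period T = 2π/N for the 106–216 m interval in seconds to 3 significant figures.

ΔT = -7.3 K, ΔS = -0.17 psu (deep − shallow).
Δρ/ρ₀ = −αΔT + βΔS = 8.76 × 10⁻⁴ − 1.207 × 10⁻⁴ = 7.553 × 10⁻⁴, so Δρ ≈ 0.7757 kg m⁻³.
N² = (g/ρ₀)·Δρ/Δz = g·(Δρ/ρ₀)/Δz = 9.81 × 7.553 × 10⁻⁴ / 110 = 6.7359 × 10⁻⁵ s⁻².
N = √(6.7359 × 10⁻⁵) = 8.2073 × 10⁻³ rad s⁻¹ → T = 2π/N = 765.56 s ≈ 766 s.

766 s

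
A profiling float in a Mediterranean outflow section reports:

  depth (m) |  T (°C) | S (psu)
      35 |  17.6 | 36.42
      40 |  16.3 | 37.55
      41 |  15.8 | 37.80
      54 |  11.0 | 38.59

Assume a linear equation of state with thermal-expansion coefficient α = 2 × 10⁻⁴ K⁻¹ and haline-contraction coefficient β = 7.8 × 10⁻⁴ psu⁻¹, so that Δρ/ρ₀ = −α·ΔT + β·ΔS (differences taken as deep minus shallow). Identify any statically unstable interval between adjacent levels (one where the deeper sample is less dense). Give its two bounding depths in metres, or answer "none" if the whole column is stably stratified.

Evaluate Δρ/ρ₀ = −αΔT + βΔS across each adjacent pair:
  35–40 m: −αΔT+βΔS = −(2 × 10⁻⁴)(-1.3)+(7.8 × 10⁻⁴)(+1.13) = 1.1 × 10⁻³ → stable
  40–41 m: −αΔT+βΔS = −(2 × 10⁻⁴)(-0.5)+(7.8 × 10⁻⁴)(+0.25) = 3.0 × 10⁻⁴ → stable
  41–54 m: −αΔT+βΔS = −(2 × 10⁻⁴)(-4.8)+(7.8 × 10⁻⁴)(+0.79) = 1.6 × 10⁻³ → stable
Every interval has Δρ > 0: the column is stably stratified throughout.

none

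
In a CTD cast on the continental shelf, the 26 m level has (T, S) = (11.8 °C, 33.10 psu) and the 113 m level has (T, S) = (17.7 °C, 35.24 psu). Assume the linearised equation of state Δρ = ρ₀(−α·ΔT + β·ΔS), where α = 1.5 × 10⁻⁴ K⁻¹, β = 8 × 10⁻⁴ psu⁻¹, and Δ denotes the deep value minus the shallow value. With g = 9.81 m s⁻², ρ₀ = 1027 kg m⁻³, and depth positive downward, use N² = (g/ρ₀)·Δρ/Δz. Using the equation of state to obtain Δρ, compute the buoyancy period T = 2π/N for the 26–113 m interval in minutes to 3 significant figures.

10.8 min

ΔT = +5.9 K, ΔS = +2.14 psu (deep − shallow).
Δρ/ρ₀ = −αΔT + βΔS = -8.85 × 10⁻⁴ + 1.712 × 10⁻³ = 8.27 × 10⁻⁴, so Δρ ≈ 0.8493 kg m⁻³.
N² = (g/ρ₀)·Δρ/Δz = g·(Δρ/ρ₀)/Δz = 9.81 × 8.27 × 10⁻⁴ / 87 = 9.3251 × 10⁻⁵ s⁻².
N = √(9.3251 × 10⁻⁵) = 9.6567 × 10⁻³ rad s⁻¹ → T = 2π/N = 650.66 s = 10.844 min ≈ 10.8 min.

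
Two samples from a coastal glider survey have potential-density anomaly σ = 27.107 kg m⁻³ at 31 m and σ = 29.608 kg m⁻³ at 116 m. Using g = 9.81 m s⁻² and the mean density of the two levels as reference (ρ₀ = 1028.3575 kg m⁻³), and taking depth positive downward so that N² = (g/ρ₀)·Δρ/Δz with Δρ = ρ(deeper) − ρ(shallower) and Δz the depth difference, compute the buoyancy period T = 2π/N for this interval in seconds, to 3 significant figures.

Δρ = 1029.608 − 1027.107 = 2.501 kg m⁻³ over Δz = 116 − 31 = 85 m.
N² = (9.81/1028.3575) × (2.501/85) = 2.8069 × 10⁻⁴ s⁻².
N = √(2.8069 × 10⁻⁴) = 0.016754 rad s⁻¹, so T = 2π/N = 375.03 s ≈ 375 s.

375 s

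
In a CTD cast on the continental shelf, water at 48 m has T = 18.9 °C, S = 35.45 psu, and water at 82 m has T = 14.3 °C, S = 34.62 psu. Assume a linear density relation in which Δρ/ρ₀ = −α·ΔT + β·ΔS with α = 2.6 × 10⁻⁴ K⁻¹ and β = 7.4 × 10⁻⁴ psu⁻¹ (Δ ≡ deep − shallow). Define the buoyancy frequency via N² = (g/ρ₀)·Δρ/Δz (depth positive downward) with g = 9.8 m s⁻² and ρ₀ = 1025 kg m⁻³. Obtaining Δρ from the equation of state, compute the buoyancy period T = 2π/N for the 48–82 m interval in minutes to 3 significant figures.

8.09 min

ΔT = -4.6 K, ΔS = -0.83 psu (deep − shallow).
Δρ/ρ₀ = −αΔT + βΔS = 1.196 × 10⁻³ − 6.142 × 10⁻⁴ = 5.818 × 10⁻⁴, so Δρ ≈ 0.5963 kg m⁻³.
N² = (g/ρ₀)·Δρ/Δz = g·(Δρ/ρ₀)/Δz = 9.8 × 5.818 × 10⁻⁴ / 34 = 1.6770 × 10⁻⁴ s⁻².
N = √(1.6770 × 10⁻⁴) = 0.012950 rad s⁻¹ → T = 2π/N = 485.19 s = 8.0865 min ≈ 8.09 min.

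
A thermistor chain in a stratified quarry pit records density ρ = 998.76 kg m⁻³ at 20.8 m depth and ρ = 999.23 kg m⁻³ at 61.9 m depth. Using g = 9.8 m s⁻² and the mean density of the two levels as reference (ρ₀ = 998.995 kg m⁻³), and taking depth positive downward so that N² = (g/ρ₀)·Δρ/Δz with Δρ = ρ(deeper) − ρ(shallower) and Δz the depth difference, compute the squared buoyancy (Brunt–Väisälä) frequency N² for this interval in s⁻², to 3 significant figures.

Δρ = 999.23 − 998.76 = 0.47 kg m⁻³ over Δz = 61.9 − 20.8 = 41.1 m.
N² = (9.8/998.995) × (0.47/41.1) = 1.1218 × 10⁻⁴ s⁻² ≈ 1.12 × 10⁻⁴ s⁻².

1.12 × 10⁻⁴ s⁻²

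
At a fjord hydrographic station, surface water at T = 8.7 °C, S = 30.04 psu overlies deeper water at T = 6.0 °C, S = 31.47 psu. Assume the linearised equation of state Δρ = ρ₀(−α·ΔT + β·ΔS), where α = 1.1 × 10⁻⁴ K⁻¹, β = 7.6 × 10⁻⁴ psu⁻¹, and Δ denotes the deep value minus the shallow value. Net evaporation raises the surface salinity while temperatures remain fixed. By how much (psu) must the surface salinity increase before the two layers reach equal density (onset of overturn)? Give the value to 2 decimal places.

Neutral buoyancy requires −α(T_deep − T_surf) + β(S_deep − S_surf′) = 0.
S_surf′ = S_deep − (α/β)·ΔT = 31.47 − (1.1 × 10⁻⁴/7.6 × 10⁻⁴)·(-2.7) = 31.8608 psu.
Increase required: 31.8608 − 30.04 = 1.8208 psu.

1.82 psu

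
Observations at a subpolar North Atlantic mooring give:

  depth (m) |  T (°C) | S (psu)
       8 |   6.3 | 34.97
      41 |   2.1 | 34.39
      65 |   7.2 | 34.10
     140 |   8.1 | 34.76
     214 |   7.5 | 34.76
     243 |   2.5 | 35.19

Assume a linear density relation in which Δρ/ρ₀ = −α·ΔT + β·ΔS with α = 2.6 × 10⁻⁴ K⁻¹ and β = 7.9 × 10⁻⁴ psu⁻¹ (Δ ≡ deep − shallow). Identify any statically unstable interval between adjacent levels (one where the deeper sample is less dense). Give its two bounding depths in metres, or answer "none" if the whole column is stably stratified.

Evaluate Δρ/ρ₀ = −αΔT + βΔS across each adjacent pair:
  8–41 m: −αΔT+βΔS = −(2.6 × 10⁻⁴)(-4.2)+(7.9 × 10⁻⁴)(-0.58) = 6.3 × 10⁻⁴ → stable
  41–65 m: −αΔT+βΔS = −(2.6 × 10⁻⁴)(+5.1)+(7.9 × 10⁻⁴)(-0.29) = -1.6 × 10⁻³ → UNSTABLE
  65–140 m: −αΔT+βΔS = −(2.6 × 10⁻⁴)(+0.9)+(7.9 × 10⁻⁴)(+0.66) = 2.9 × 10⁻⁴ → stable
  140–214 m: −αΔT+βΔS = −(2.6 × 10⁻⁴)(-0.6)+(7.9 × 10⁻⁴)(+0.00) = 1.6 × 10⁻⁴ → stable
  214–243 m: −αΔT+βΔS = −(2.6 × 10⁻⁴)(-5.0)+(7.9 × 10⁻⁴)(+0.43) = 1.6 × 10⁻³ → stable
The 41–65 m interval has Δρ < 0: lighter water underlies denser water.

41–65 m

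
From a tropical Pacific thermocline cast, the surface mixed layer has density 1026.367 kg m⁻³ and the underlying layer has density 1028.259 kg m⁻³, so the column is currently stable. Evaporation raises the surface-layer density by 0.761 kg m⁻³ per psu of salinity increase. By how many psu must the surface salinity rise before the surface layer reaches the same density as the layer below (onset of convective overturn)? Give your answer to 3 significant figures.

2.49 psu

Density deficit of the surface layer: 1028.259 − 1026.367 = 1.892 kg m⁻³.
Required change = 1.892 / 0.761 = 2.49 psu.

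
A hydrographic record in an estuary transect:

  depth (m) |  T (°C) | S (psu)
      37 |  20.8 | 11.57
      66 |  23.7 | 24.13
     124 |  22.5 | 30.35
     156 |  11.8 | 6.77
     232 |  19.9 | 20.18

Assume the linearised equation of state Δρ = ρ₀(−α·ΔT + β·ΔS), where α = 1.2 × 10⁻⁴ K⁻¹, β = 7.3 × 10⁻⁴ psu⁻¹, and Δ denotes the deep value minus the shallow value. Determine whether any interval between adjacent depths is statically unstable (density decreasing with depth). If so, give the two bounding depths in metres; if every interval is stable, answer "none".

Evaluate Δρ/ρ₀ = −αΔT + βΔS across each adjacent pair:
  37–66 m: −αΔT+βΔS = −(1.2 × 10⁻⁴)(+2.9)+(7.3 × 10⁻⁴)(+12.56) = 8.8 × 10⁻³ → stable
  66–124 m: −αΔT+βΔS = −(1.2 × 10⁻⁴)(-1.2)+(7.3 × 10⁻⁴)(+6.22) = 4.7 × 10⁻³ → stable
  124–156 m: −αΔT+βΔS = −(1.2 × 10⁻⁴)(-10.7)+(7.3 × 10⁻⁴)(-23.58) = -0.016 → UNSTABLE
  156–232 m: −αΔT+βΔS = −(1.2 × 10⁻⁴)(+8.1)+(7.3 × 10⁻⁴)(+13.41) = 8.8 × 10⁻³ → stable
The 124–156 m interval has Δρ < 0: lighter water underlies denser water.

124–156 m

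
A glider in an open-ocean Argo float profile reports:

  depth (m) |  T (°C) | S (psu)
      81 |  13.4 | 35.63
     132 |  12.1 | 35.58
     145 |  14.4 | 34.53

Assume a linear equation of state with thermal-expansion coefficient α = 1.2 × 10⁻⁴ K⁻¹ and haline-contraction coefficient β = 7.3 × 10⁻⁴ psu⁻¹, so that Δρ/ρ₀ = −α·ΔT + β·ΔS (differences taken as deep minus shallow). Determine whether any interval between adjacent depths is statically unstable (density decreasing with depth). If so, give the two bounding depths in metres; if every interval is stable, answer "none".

132–145 m

Evaluate Δρ/ρ₀ = −αΔT + βΔS across each adjacent pair:
  81–132 m: −αΔT+βΔS = −(1.2 × 10⁻⁴)(-1.3)+(7.3 × 10⁻⁴)(-0.05) = 1.2 × 10⁻⁴ → stable
  132–145 m: −αΔT+βΔS = −(1.2 × 10⁻⁴)(+2.3)+(7.3 × 10⁻⁴)(-1.05) = -1.0 × 10⁻³ → UNSTABLE
The 132–145 m interval has Δρ < 0: lighter water underlies denser water.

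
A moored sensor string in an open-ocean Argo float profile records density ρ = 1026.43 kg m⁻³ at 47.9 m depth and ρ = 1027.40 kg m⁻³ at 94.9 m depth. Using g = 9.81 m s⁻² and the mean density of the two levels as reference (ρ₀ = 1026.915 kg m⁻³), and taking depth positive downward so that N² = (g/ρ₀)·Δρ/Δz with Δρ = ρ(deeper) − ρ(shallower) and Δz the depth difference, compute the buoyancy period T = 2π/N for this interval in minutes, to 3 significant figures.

7.46 min

Δρ = 1027.40 − 1026.43 = 0.97 kg m⁻³ over Δz = 94.9 − 47.9 = 47 m.
N² = (9.81/1026.915) × (0.97/47) = 1.9716 × 10⁻⁴ s⁻².
N = √(1.9716 × 10⁻⁴) = 0.014041 rad s⁻¹, so T = 2π/N = 447.49 s = 7.4582 min ≈ 7.46 min.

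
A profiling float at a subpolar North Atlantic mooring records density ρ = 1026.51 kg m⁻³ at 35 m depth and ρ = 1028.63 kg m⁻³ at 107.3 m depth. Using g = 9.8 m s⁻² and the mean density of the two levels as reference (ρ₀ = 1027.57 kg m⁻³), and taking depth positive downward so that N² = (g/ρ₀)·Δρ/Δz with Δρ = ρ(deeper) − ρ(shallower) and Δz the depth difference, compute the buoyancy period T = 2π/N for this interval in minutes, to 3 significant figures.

Δρ = 1028.63 − 1026.51 = 2.12 kg m⁻³ over Δz = 107.3 − 35 = 72.3 m.
N² = (9.8/1027.57) × (2.12/72.3) = 2.7965 × 10⁻⁴ s⁻².
N = √(2.7965 × 10⁻⁴) = 0.016723 rad s⁻¹, so T = 2π/N = 375.72 s = 6.2620 min ≈ 6.26 min.

6.26 min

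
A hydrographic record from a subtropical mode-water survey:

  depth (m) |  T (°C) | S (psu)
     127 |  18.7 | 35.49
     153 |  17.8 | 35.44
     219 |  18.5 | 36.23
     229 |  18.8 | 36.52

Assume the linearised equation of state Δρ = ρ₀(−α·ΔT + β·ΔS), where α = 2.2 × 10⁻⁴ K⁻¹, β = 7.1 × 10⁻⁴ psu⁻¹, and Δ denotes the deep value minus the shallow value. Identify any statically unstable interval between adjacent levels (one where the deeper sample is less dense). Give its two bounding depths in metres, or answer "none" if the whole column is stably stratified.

Evaluate Δρ/ρ₀ = −αΔT + βΔS across each adjacent pair:
  127–153 m: −αΔT+βΔS = −(2.2 × 10⁻⁴)(-0.9)+(7.1 × 10⁻⁴)(-0.05) = 1.6 × 10⁻⁴ → stable
  153–219 m: −αΔT+βΔS = −(2.2 × 10⁻⁴)(+0.7)+(7.1 × 10⁻⁴)(+0.79) = 4.1 × 10⁻⁴ → stable
  219–229 m: −αΔT+βΔS = −(2.2 × 10⁻⁴)(+0.3)+(7.1 × 10⁻⁴)(+0.29) = 1.4 × 10⁻⁴ → stable
Every interval has Δρ > 0: the column is stably stratified throughout.

none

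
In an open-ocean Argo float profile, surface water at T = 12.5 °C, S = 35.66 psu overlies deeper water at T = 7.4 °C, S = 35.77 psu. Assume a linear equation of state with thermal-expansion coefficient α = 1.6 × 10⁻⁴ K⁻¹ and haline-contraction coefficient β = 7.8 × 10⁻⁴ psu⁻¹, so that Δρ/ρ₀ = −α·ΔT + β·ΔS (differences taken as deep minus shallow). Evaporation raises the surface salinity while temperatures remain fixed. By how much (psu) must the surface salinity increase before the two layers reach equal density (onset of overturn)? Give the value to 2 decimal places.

Neutral buoyancy requires −α(T_deep − T_surf) + β(S_deep − S_surf′) = 0.
S_surf′ = S_deep − (α/β)·ΔT = 35.77 − (1.6 × 10⁻⁴/7.8 × 10⁻⁴)·(-5.1) = 36.8162 psu.
Increase required: 36.8162 − 35.66 = 1.1562 psu.

1.16 psu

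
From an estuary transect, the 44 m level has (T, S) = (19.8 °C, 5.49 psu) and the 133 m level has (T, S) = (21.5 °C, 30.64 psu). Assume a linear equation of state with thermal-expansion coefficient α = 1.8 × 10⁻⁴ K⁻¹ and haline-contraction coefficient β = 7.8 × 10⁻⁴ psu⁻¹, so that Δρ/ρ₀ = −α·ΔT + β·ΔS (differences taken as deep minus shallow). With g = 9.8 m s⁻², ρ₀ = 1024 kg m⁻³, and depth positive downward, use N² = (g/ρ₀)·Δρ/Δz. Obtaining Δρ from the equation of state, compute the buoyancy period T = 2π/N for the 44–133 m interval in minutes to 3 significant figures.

2.27 min

ΔT = +1.7 K, ΔS = +25.15 psu (deep − shallow).
Δρ/ρ₀ = −αΔT + βΔS = -3.06 × 10⁻⁴ + 0.019617 = 0.019311, so Δρ ≈ 19.77 kg m⁻³.
N² = (g/ρ₀)·Δρ/Δz = g·(Δρ/ρ₀)/Δz = 9.8 × 0.019311 / 89 = 2.1264 × 10⁻³ s⁻².
N = √(2.1264 × 10⁻³) = 0.046113 rad s⁻¹ → T = 2π/N = 136.26 s = 2.2710 min ≈ 2.27 min.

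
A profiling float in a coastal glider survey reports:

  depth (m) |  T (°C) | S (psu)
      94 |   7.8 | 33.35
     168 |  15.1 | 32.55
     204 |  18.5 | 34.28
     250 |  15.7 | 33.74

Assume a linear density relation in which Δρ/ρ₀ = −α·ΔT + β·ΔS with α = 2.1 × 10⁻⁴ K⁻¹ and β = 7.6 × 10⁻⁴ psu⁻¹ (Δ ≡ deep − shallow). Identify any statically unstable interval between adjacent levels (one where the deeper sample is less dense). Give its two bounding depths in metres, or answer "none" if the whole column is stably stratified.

94–168 m

Evaluate Δρ/ρ₀ = −αΔT + βΔS across each adjacent pair:
  94–168 m: −αΔT+βΔS = −(2.1 × 10⁻⁴)(+7.3)+(7.6 × 10⁻⁴)(-0.80) = -2.1 × 10⁻³ → UNSTABLE
  168–204 m: −αΔT+βΔS = −(2.1 × 10⁻⁴)(+3.4)+(7.6 × 10⁻⁴)(+1.73) = 6.0 × 10⁻⁴ → stable
  204–250 m: −αΔT+βΔS = −(2.1 × 10⁻⁴)(-2.8)+(7.6 × 10⁻⁴)(-0.54) = 1.8 × 10⁻⁴ → stable
The 94–168 m interval has Δρ < 0: lighter water underlies denser water.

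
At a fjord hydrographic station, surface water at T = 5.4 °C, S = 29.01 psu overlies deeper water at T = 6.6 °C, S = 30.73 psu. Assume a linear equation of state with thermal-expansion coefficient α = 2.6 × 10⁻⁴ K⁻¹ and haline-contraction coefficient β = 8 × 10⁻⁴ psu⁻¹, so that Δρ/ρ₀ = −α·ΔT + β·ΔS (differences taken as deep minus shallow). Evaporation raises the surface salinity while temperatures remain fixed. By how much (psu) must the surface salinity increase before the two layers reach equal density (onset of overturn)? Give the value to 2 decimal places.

1.33 psu

Neutral buoyancy requires −α(T_deep − T_surf) + β(S_deep − S_surf′) = 0.
S_surf′ = S_deep − (α/β)·ΔT = 30.73 − (2.6 × 10⁻⁴/8 × 10⁻⁴)·(+1.2) = 30.3400 psu.
Increase required: 30.3400 − 29.01 = 1.3300 psu.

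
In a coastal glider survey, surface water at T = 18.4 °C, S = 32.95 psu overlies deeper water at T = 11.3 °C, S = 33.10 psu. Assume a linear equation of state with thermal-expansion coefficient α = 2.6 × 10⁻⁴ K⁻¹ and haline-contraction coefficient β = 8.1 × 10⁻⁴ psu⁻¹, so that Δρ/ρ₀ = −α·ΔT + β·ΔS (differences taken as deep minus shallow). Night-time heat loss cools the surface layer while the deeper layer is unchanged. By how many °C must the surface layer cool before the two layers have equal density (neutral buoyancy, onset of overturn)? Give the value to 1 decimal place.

7.6 °C

Neutral buoyancy requires Δρ = 0, i.e. −α(T_deep − T_surf′) + β(S_deep − S_surf) = 0.
T_surf′ = T_deep − (β/α)·ΔS = 11.3 − (8.1 × 10⁻⁴/2.6 × 10⁻⁴)·(+0.15) = 10.833 °C.
Cooling required: 18.4 − (10.833) = 7.567 °C.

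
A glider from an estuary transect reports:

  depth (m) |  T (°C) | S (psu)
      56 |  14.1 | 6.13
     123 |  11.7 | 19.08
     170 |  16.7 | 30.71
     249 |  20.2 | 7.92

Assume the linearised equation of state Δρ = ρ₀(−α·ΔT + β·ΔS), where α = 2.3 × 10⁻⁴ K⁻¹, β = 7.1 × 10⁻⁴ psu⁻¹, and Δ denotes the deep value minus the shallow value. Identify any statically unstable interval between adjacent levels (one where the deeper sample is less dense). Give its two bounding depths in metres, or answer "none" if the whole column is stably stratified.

170–249 m

Evaluate Δρ/ρ₀ = −αΔT + βΔS across each adjacent pair:
  56–123 m: −αΔT+βΔS = −(2.3 × 10⁻⁴)(-2.4)+(7.1 × 10⁻⁴)(+12.95) = 9.7 × 10⁻³ → stable
  123–170 m: −αΔT+βΔS = −(2.3 × 10⁻⁴)(+5.0)+(7.1 × 10⁻⁴)(+11.63) = 7.1 × 10⁻³ → stable
  170–249 m: −αΔT+βΔS = −(2.3 × 10⁻⁴)(+3.5)+(7.1 × 10⁻⁴)(-22.79) = -0.017 → UNSTABLE
The 170–249 m interval has Δρ < 0: lighter water underlies denser water.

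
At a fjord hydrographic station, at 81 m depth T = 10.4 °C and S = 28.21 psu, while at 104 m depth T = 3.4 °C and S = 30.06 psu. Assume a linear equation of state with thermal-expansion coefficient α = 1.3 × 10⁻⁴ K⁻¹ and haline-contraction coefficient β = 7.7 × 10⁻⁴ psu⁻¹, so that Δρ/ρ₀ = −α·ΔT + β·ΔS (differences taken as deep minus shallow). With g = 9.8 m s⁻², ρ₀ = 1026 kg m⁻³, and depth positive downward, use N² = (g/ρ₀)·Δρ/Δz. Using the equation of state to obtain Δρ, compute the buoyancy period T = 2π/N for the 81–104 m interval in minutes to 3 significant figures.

3.32 min

ΔT = -7.0 K, ΔS = +1.85 psu (deep − shallow).
Δρ/ρ₀ = −αΔT + βΔS = 9.10 × 10⁻⁴ + 1.4245 × 10⁻³ = 2.3345 × 10⁻³, so Δρ ≈ 2.395 kg m⁻³.
N² = (g/ρ₀)·Δρ/Δz = g·(Δρ/ρ₀)/Δz = 9.8 × 2.3345 × 10⁻³ / 23 = 9.9470 × 10⁻⁴ s⁻².
N = √(9.9470 × 10⁻⁴) = 0.031539 rad s⁻¹ → T = 2π/N = 199.22 s = 3.3203 min ≈ 3.32 min.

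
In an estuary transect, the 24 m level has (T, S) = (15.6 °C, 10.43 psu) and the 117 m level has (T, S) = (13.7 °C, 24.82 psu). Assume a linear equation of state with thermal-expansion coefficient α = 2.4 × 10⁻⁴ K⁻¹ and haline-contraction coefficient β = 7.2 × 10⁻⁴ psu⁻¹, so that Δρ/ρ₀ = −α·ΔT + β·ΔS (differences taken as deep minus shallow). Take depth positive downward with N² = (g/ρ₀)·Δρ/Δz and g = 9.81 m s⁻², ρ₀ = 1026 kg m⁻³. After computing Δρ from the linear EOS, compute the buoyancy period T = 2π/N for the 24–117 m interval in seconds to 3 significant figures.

186 s

ΔT = -1.9 K, ΔS = +14.39 psu (deep − shallow).
Δρ/ρ₀ = −αΔT + βΔS = 4.56 × 10⁻⁴ + 0.0103608 = 0.0108168, so Δρ ≈ 11.10 kg m⁻³.
N² = (g/ρ₀)·Δρ/Δz = g·(Δρ/ρ₀)/Δz = 9.81 × 0.0108168 / 93 = 1.1410 × 10⁻³ s⁻².
N = √(1.1410 × 10⁻³) = 0.033779 rad s⁻¹ → T = 2π/N = 186.01 s ≈ 186 s.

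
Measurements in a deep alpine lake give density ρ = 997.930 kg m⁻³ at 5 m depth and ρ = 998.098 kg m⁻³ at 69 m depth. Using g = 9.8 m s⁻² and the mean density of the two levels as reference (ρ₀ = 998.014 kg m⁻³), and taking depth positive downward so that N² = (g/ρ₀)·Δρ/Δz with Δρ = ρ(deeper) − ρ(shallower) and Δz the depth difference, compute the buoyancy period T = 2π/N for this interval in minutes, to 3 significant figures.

Δρ = 998.098 − 997.930 = 0.168 kg m⁻³ over Δz = 69 − 5 = 64 m.
N² = (9.8/998.014) × (0.168/64) = 2.5776 × 10⁻⁵ s⁻².
N = √(2.5776 × 10⁻⁵) = 5.0770 × 10⁻³ rad s⁻¹, so T = 2π/N = 1.2376 × 10³ s = 20.627 min ≈ 20.6 min.

20.6 min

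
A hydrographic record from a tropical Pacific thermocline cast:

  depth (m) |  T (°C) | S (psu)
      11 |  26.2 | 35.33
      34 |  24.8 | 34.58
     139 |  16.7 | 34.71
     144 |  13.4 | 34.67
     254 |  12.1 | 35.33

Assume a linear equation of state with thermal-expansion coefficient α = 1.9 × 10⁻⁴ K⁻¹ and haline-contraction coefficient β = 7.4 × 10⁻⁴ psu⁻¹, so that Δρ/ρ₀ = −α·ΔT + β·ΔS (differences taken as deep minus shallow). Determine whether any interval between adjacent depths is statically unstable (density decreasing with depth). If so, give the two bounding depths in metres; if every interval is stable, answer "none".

Evaluate Δρ/ρ₀ = −αΔT + βΔS across each adjacent pair:
  11–34 m: −αΔT+βΔS = −(1.9 × 10⁻⁴)(-1.4)+(7.4 × 10⁻⁴)(-0.75) = -2.9 × 10⁻⁴ → UNSTABLE
  34–139 m: −αΔT+βΔS = −(1.9 × 10⁻⁴)(-8.1)+(7.4 × 10⁻⁴)(+0.13) = 1.6 × 10⁻³ → stable
  139–144 m: −αΔT+βΔS = −(1.9 × 10⁻⁴)(-3.3)+(7.4 × 10⁻⁴)(-0.04) = 6.0 × 10⁻⁴ → stable
  144–254 m: −αΔT+βΔS = −(1.9 × 10⁻⁴)(-1.3)+(7.4 × 10⁻⁴)(+0.66) = 7.4 × 10⁻⁴ → stable
The 11–34 m interval has Δρ < 0: lighter water underlies denser water.

11–34 m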